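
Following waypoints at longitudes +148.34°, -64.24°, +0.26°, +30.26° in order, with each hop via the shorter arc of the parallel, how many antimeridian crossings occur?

1

Leg 1: +148.34° → -64.24°, shortest Δλ = 147.42° (east) — crosses 180°.
Leg 2: -64.24° → +0.26°, shortest Δλ = 64.5° (east) — does not cross 180°.
Leg 3: +0.26° → +30.26°, shortest Δλ = 30.0° (east) — does not cross 180°.
Total crossings: 1.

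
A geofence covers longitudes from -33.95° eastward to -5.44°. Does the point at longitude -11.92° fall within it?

Yes

Band width going east from -33.95° to -5.44°: ((-5.44 − -33.95) mod 360) = 28.51°.
Offset of -11.92° east of the west edge: ((-11.92 − -33.95) mod 360) = 22.03°.
22.03° ≤ 28.51° ⇒ inside.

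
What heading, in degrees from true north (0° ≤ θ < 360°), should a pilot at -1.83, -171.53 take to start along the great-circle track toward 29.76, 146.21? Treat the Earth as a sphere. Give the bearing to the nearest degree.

Δλ = 146.21 − -171.53 = 317.74°; wrapped into (−180°, 180°]: -42.26°.
θ = atan2( sin Δλ · cos φ₂ , cos φ₁ · sin φ₂ − sin φ₁ · cos φ₂ · cos Δλ )
  = atan2(-0.58380, 0.51663) = -48.493° → normalised to [0°, 360°): 311.507°.

312°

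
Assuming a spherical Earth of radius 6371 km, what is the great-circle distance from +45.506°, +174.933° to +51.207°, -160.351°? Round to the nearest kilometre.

Δλ = -160.351 − 174.933 = -335.284°; wrapped into (−180°, 180°]: 24.716°.
Δφ = 51.207 − 45.506 = 5.701°.
a = sin²(Δφ/2) + cos φ₁ · cos φ₂ · sin²(Δλ/2) = 0.022585.
c = 2·atan2(√a, √(1−a)) = 0.30171 rad → d = 6371·c ≈ 1922.18 km.

1922 km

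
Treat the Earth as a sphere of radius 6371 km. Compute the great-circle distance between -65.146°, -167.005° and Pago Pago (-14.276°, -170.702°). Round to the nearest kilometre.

Δλ = -170.702 − -167.005 = -3.697°.
Δφ = -14.276 − -65.146 = 50.870°.
a = sin²(Δφ/2) + cos φ₁ · cos φ₂ · sin²(Δλ/2) = 0.184883.
c = 2·atan2(√a, √(1−a)) = 0.88894 rad → d = 6371·c ≈ 5663.44 km.

5663 km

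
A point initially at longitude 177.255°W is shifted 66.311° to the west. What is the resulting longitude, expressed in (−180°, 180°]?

Start at -177.255°; shift −66.311° → -243.566°.
-243.566° lies outside (−180°, 180°]; add 360° → +116.434°.

116.434°E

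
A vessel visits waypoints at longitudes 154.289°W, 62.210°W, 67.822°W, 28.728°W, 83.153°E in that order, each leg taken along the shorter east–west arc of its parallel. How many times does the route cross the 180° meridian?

0

Leg 1: -154.289° → -62.210°, shortest Δλ = 92.079° (east) — does not cross 180°.
Leg 2: -62.210° → -67.822°, shortest Δλ = -5.612° (west) — does not cross 180°.
Leg 3: -67.822° → -28.728°, shortest Δλ = 39.094° (east) — does not cross 180°.
Leg 4: -28.728° → +83.153°, shortest Δλ = 111.881° (east) — does not cross 180°.
Total crossings: 0.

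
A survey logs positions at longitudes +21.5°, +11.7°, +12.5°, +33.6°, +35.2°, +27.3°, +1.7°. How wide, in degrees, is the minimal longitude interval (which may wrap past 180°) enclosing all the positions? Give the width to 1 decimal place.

33.5°

Sort the longitudes: +1.7°, +11.7°, +12.5°, +21.5°, +27.3°, +33.6°, +35.2°.
Eastward gaps between consecutive values (wrapping around): 10.0°, 0.8°, 9.0°, 5.8°, 6.3°, 1.6°, 326.5°.
Largest gap = 326.5° ⇒ minimal covering band is its complement: 360° − 326.5° = 33.5°.
Band runs from +1.7° eastward to +35.2°.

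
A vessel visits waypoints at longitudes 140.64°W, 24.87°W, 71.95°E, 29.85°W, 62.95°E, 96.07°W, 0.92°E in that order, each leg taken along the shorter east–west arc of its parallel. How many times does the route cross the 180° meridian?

0

Leg 1: -140.64° → -24.87°, shortest Δλ = 115.77° (east) — does not cross 180°.
Leg 2: -24.87° → +71.95°, shortest Δλ = 96.82° (east) — does not cross 180°.
Leg 3: +71.95° → -29.85°, shortest Δλ = -101.8° (west) — does not cross 180°.
Leg 4: -29.85° → +62.95°, shortest Δλ = 92.8° (east) — does not cross 180°.
Leg 5: +62.95° → -96.07°, shortest Δλ = -159.02° (west) — does not cross 180°.
Leg 6: -96.07° → +0.92°, shortest Δλ = 96.99° (east) — does not cross 180°.
Total crossings: 0.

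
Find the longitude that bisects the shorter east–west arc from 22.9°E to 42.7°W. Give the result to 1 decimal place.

9.9°W

Signed shortest Δλ from +22.9° to -42.7° is -65.6°.
Midpoint longitude = +22.9° + (-65.6°)/2 = +22.9° − 32.8° = -9.9°.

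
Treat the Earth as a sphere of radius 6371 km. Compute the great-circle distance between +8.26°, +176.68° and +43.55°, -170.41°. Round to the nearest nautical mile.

2225 nmi

Δλ = -170.41 − 176.68 = -347.09°; wrapped into (−180°, 180°]: 12.91°.
Δφ = 43.55 − 8.26 = 35.29°.
a = sin²(Δφ/2) + cos φ₁ · cos φ₂ · sin²(Δλ/2) = 0.100946.
c = 2·atan2(√a, √(1−a)) = 0.64665 rad → d = 6371·c ≈ 4119.80 km ≈ 2224.51 nmi.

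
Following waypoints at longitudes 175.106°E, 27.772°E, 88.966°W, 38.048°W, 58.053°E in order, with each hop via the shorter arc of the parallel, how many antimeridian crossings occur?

0

Leg 1: +175.106° → +27.772°, shortest Δλ = -147.334° (west) — does not cross 180°.
Leg 2: +27.772° → -88.966°, shortest Δλ = -116.738° (west) — does not cross 180°.
Leg 3: -88.966° → -38.048°, shortest Δλ = 50.918° (east) — does not cross 180°.
Leg 4: -38.048° → +58.053°, shortest Δλ = 96.101° (east) — does not cross 180°.
Total crossings: 0.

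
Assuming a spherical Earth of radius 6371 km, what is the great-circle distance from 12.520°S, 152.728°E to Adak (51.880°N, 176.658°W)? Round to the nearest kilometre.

7742 km

Δλ = -176.658 − 152.728 = -329.386°; wrapped into (−180°, 180°]: 30.614°.
Δφ = 51.880 − -12.520 = 64.400°.
a = sin²(Δφ/2) + cos φ₁ · cos φ₂ · sin²(Δλ/2) = 0.325955.
c = 2·atan2(√a, √(1−a)) = 1.21526 rad → d = 6371·c ≈ 7742.45 km.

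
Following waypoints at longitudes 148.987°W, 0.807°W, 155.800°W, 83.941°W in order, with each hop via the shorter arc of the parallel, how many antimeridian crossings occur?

Leg 1: -148.987° → -0.807°, shortest Δλ = 148.18° (east) — does not cross 180°.
Leg 2: -0.807° → -155.800°, shortest Δλ = -154.993° (west) — does not cross 180°.
Leg 3: -155.800° → -83.941°, shortest Δλ = 71.859° (east) — does not cross 180°.
Total crossings: 0.

0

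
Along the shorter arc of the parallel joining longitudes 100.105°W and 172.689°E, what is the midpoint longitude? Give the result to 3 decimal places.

143.708°W

Signed shortest Δλ from -100.105° to +172.689° is -87.206°.
Midpoint longitude = -100.105° + (-87.206°)/2 = -100.105° − 43.603° = -143.708°.
(The naïve average (-100.105 + +172.689)/2 = 36.292° is on the wrong side of the globe.)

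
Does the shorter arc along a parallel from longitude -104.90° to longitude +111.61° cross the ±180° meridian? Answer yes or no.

Naïve |111.61 − -104.90| = 216.51° > 180°, so the shorter arc goes the other way round — across 180°.
Signed shortest Δλ = ((111.61 − -104.90 + 180) mod 360) − 180 = -143.49°.
Going west by 143.49° from -104.90° passes through 180° before reaching +111.61°.

Yes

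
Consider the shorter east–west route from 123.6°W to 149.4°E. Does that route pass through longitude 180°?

Naïve |149.4 − -123.6| = 273.0° > 180°, so the shorter arc goes the other way round — across 180°.
Signed shortest Δλ = ((149.4 − -123.6 + 180) mod 360) − 180 = -87.0°.
Going west by 87.0° from -123.6° passes through 180° before reaching +149.4°.

Yes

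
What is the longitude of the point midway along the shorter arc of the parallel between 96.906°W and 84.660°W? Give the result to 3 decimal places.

90.783°W

Signed shortest Δλ from -96.906° to -84.660° is +12.246°.
Midpoint longitude = -96.906° + (+12.246°)/2 = -96.906° + 6.123° = -90.783°.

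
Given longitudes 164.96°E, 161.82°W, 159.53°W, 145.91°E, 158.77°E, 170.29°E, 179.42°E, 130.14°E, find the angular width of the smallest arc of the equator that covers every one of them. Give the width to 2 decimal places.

Sort the longitudes: -161.82°, -159.53°, +130.14°, +145.91°, +158.77°, +164.96°, +170.29°, +179.42°.
Eastward gaps between consecutive values (wrapping around): 2.29°, 289.67°, 15.77°, 12.86°, 6.19°, 5.33°, 9.13°, 18.76°.
Largest gap = 289.67° ⇒ minimal covering band is its complement: 360° − 289.67° = 70.33°.
Band runs from +130.14° eastward to -159.53°, crossing the antimeridian.

70.33°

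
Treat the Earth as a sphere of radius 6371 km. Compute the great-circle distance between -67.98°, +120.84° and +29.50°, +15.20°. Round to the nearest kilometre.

13676 km

Δλ = 15.20 − 120.84 = -105.64°.
Δφ = 29.50 − -67.98 = 97.48°.
a = sin²(Δφ/2) + cos φ₁ · cos φ₂ · sin²(Δλ/2) = 0.772238.
c = 2·atan2(√a, √(1−a)) = 2.14656 rad → d = 6371·c ≈ 13675.74 km.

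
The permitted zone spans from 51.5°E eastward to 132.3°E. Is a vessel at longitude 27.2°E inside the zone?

No

Band width going east from +51.5° to +132.3°: ((132.3 − 51.5) mod 360) = 80.8°.
Offset of +27.2° east of the west edge: ((27.2 − 51.5) mod 360) = 335.7°.
335.7° > 80.8° ⇒ outside.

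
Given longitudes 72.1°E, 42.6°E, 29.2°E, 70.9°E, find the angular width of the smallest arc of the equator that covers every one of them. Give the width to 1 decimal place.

42.9°

Sort the longitudes: +29.2°, +42.6°, +70.9°, +72.1°.
Eastward gaps between consecutive values (wrapping around): 13.4°, 28.3°, 1.2°, 317.1°.
Largest gap = 317.1° ⇒ minimal covering band is its complement: 360° − 317.1° = 42.9°.
Band runs from +29.2° eastward to +72.1°.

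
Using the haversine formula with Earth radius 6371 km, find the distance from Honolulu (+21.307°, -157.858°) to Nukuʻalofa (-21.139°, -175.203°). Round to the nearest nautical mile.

Δλ = -175.203 − -157.858 = -17.345°.
Δφ = -21.139 − 21.307 = -42.446°.
a = sin²(Δφ/2) + cos φ₁ · cos φ₂ · sin²(Δλ/2) = 0.150800.
c = 2·atan2(√a, √(1−a)) = 0.79764 rad → d = 6371·c ≈ 5081.75 km ≈ 2743.92 nmi.

2744 nmi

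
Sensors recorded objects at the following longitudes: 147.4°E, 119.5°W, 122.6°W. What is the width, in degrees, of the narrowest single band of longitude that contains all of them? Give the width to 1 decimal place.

Sort the longitudes: -122.6°, -119.5°, +147.4°.
Eastward gaps between consecutive values (wrapping around): 3.1°, 266.9°, 90.0°.
Largest gap = 266.9° ⇒ minimal covering band is its complement: 360° − 266.9° = 93.1°.
Band runs from +147.4° eastward to -119.5°, crossing the antimeridian.

93.1°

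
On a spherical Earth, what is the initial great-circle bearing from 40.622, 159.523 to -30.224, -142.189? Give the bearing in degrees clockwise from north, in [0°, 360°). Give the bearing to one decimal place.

132.7°

Δλ = -142.189 − 159.523 = -301.712°; wrapped into (−180°, 180°]: 58.288°.
θ = atan2( sin Δλ · cos φ₂ , cos φ₁ · sin φ₂ − sin φ₁ · cos φ₂ · cos Δλ )
  = atan2(0.73506, -0.67779) = 132.679° → normalised to [0°, 360°): 132.679°.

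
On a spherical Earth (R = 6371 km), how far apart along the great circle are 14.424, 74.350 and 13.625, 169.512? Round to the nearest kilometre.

10173 km

Δλ = 169.512 − 74.350 = 95.162°.
Δφ = 13.625 − 14.424 = -0.799°.
a = sin²(Δφ/2) + cos φ₁ · cos φ₂ · sin²(Δλ/2) = 0.513003.
c = 2·atan2(√a, √(1−a)) = 1.59680 rad → d = 6371·c ≈ 10173.24 km.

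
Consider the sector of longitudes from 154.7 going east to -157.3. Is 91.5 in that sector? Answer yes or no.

No

Band width going east from +154.7° to -157.3°: ((-157.3 − 154.7) mod 360) = 48.0°.
Offset of +91.5° east of the west edge: ((91.5 − 154.7) mod 360) = 296.8°.
296.8° > 48.0° ⇒ outside.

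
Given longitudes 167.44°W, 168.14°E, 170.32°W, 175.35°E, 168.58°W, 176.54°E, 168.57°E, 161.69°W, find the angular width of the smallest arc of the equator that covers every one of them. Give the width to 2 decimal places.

30.17°

Sort the longitudes: -170.32°, -168.58°, -167.44°, -161.69°, +168.14°, +168.57°, +175.35°, +176.54°.
Eastward gaps between consecutive values (wrapping around): 1.74°, 1.14°, 5.75°, 329.83°, 0.43°, 6.78°, 1.19°, 13.14°.
Largest gap = 329.83° ⇒ minimal covering band is its complement: 360° − 329.83° = 30.17°.
Band runs from +168.14° eastward to -161.69°, crossing the antimeridian.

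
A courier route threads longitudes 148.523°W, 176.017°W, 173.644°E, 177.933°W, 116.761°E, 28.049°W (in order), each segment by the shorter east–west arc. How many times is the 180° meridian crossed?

Leg 1: -148.523° → -176.017°, shortest Δλ = -27.494° (west) — does not cross 180°.
Leg 2: -176.017° → +173.644°, shortest Δλ = -10.339° (west) — crosses 180°.
Leg 3: +173.644° → -177.933°, shortest Δλ = 8.423° (east) — crosses 180°.
Leg 4: -177.933° → +116.761°, shortest Δλ = -65.306° (west) — crosses 180°.
Leg 5: +116.761° → -28.049°, shortest Δλ = -144.81° (west) — does not cross 180°.
Total crossings: 3.

3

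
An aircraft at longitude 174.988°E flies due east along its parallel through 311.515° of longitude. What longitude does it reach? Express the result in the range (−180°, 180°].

126.503°E

Start at +174.988°; shift +311.515° → +486.503°.
+486.503° lies outside (−180°, 180°]; subtract 360° → +126.503°.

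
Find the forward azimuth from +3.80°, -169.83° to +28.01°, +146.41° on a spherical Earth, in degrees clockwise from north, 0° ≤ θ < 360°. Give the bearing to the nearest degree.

305°

Δλ = 146.41 − -169.83 = 316.24°; wrapped into (−180°, 180°]: -43.76°.
θ = atan2( sin Δλ · cos φ₂ , cos φ₁ · sin φ₂ − sin φ₁ · cos φ₂ · cos Δλ )
  = atan2(-0.61062, 0.42633) = -55.078° → normalised to [0°, 360°): 304.922°.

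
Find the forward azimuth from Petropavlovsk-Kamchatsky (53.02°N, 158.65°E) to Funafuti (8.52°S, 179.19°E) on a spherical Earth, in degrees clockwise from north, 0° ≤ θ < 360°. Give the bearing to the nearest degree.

Δλ = 179.19 − 158.65 = 20.54°.
θ = atan2( sin Δλ · cos φ₂ , cos φ₁ · sin φ₂ − sin φ₁ · cos φ₂ · cos Δλ )
  = atan2(0.34699, -0.82893) = 157.286° → normalised to [0°, 360°): 157.286°.

157°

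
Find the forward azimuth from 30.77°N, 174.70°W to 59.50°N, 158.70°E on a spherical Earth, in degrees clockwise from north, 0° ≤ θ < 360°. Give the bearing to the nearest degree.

336°

Δλ = 158.70 − -174.70 = 333.40°; wrapped into (−180°, 180°]: -26.60°.
θ = atan2( sin Δλ · cos φ₂ , cos φ₁ · sin φ₂ − sin φ₁ · cos φ₂ · cos Δλ )
  = atan2(-0.22725, 0.50817) = -24.094° → normalised to [0°, 360°): 335.906°.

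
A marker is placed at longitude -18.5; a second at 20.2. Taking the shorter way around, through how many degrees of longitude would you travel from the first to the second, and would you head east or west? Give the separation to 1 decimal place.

Raw difference: 20.2 − -18.5 = 38.7°.
Normalise into (−180°, 180°]: 38.7° stays 38.7°.
Positive ⇒ the second point lies to the east; separation 38.7°.

38.7° east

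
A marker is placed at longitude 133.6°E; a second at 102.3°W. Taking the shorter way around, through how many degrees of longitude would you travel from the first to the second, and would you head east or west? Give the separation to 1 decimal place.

124.1° east

Raw difference: -102.3 − 133.6 = -235.9°.
Normalise into (−180°, 180°]: -235.9° + 360° = 124.1°.
Positive ⇒ the second point lies to the east; separation 124.1°.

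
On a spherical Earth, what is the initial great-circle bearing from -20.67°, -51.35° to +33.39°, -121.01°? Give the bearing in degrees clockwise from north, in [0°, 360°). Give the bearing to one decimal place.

Δλ = -121.01 − -51.35 = -69.66°.
θ = atan2( sin Δλ · cos φ₂ , cos φ₁ · sin φ₂ − sin φ₁ · cos φ₂ · cos Δλ )
  = atan2(-0.78288, 0.61735) = -51.742° → normalised to [0°, 360°): 308.258°.

308.3°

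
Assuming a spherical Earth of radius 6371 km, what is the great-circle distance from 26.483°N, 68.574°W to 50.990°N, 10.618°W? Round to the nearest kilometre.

5538 km

Δλ = -10.618 − -68.574 = 57.956°.
Δφ = 50.990 − 26.483 = 24.507°.
a = sin²(Δφ/2) + cos φ₁ · cos φ₂ · sin²(Δλ/2) = 0.177284.
c = 2·atan2(√a, √(1−a)) = 0.86921 rad → d = 6371·c ≈ 5537.73 km.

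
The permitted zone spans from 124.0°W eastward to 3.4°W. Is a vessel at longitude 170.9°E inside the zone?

No

Band width going east from -124.0° to -3.4°: ((-3.4 − -124.0) mod 360) = 120.6°.
Offset of +170.9° east of the west edge: ((170.9 − -124.0) mod 360) = 294.9°.
294.9° > 120.6° ⇒ outside.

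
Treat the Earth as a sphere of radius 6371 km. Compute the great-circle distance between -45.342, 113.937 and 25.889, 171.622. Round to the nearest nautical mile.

Δλ = 171.622 − 113.937 = 57.685°.
Δφ = 25.889 − -45.342 = 71.231°.
a = sin²(Δφ/2) + cos φ₁ · cos φ₂ · sin²(Δλ/2) = 0.486276.
c = 2·atan2(√a, √(1−a)) = 1.54334 rad → d = 6371·c ≈ 9832.65 km ≈ 5309.20 nmi.

5309 nmi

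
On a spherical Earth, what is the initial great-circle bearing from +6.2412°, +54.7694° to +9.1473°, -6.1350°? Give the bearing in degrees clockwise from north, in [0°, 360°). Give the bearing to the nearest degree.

277°

Δλ = -6.1350 − 54.7694 = -60.9044°.
θ = atan2( sin Δλ · cos φ₂ , cos φ₁ · sin φ₂ − sin φ₁ · cos φ₂ · cos Δλ )
  = atan2(-0.86270, 0.10584) = -83.006° → normalised to [0°, 360°): 276.994°.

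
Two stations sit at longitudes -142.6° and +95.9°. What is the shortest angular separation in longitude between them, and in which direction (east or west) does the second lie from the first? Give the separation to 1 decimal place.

Raw difference: 95.9 − -142.6 = 238.5°.
Normalise into (−180°, 180°]: 238.5° − 360° = -121.5°.
Negative ⇒ the second point lies to the west; separation 121.5°.

121.5° west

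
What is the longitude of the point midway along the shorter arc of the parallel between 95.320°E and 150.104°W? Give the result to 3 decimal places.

152.608°E

Signed shortest Δλ from +95.320° to -150.104° is +114.576°.
Midpoint longitude = +95.320° + (+114.576°)/2 = +95.320° + 57.288° = +152.608°.
(The naïve average (+95.320 + -150.104)/2 = -27.392° is on the wrong side of the globe.)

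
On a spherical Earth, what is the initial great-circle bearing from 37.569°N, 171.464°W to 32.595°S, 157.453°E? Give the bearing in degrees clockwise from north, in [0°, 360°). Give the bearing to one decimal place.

Δλ = 157.453 − -171.464 = 328.917°; wrapped into (−180°, 180°]: -31.083°.
θ = atan2( sin Δλ · cos φ₂ , cos φ₁ · sin φ₂ − sin φ₁ · cos φ₂ · cos Δλ )
  = atan2(-0.43496, -0.86691) = -153.355° → normalised to [0°, 360°): 206.645°.

206.6°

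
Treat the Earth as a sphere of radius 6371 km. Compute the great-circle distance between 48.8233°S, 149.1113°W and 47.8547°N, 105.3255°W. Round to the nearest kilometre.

11546 km

Δλ = -105.3255 − -149.1113 = 43.7858°.
Δφ = 47.8547 − -48.8233 = 96.6780°.
a = sin²(Δφ/2) + cos φ₁ · cos φ₂ · sin²(Δλ/2) = 0.619568.
c = 2·atan2(√a, √(1−a)) = 1.81227 rad → d = 6371·c ≈ 11545.98 km.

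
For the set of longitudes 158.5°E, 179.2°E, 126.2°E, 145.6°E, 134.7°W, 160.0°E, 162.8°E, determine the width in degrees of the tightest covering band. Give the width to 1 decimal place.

99.1°

Sort the longitudes: -134.7°, +126.2°, +145.6°, +158.5°, +160.0°, +162.8°, +179.2°.
Eastward gaps between consecutive values (wrapping around): 260.9°, 19.4°, 12.9°, 1.5°, 2.8°, 16.4°, 46.1°.
Largest gap = 260.9° ⇒ minimal covering band is its complement: 360° − 260.9° = 99.1°.
Band runs from +126.2° eastward to -134.7°, crossing the antimeridian.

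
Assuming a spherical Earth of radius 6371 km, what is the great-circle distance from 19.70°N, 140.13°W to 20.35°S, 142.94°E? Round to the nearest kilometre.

9482 km

Δλ = 142.94 − -140.13 = 283.07°; wrapped into (−180°, 180°]: -76.93°.
Δφ = -20.35 − 19.70 = -40.05°.
a = sin²(Δφ/2) + cos φ₁ · cos φ₂ · sin²(Δλ/2) = 0.458805.
c = 2·atan2(√a, √(1−a)) = 1.48831 rad → d = 6371·c ≈ 9482.04 km.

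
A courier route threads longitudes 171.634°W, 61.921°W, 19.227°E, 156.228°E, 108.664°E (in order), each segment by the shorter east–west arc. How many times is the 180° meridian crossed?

Leg 1: -171.634° → -61.921°, shortest Δλ = 109.713° (east) — does not cross 180°.
Leg 2: -61.921° → +19.227°, shortest Δλ = 81.148° (east) — does not cross 180°.
Leg 3: +19.227° → +156.228°, shortest Δλ = 137.001° (east) — does not cross 180°.
Leg 4: +156.228° → +108.664°, shortest Δλ = -47.564° (west) — does not cross 180°.
Total crossings: 0.

0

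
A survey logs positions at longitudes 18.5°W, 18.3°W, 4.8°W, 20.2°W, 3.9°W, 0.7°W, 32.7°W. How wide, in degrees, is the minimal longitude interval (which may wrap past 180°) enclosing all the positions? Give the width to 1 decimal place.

32.0°

Sort the longitudes: -32.7°, -20.2°, -18.5°, -18.3°, -4.8°, -3.9°, -0.7°.
Eastward gaps between consecutive values (wrapping around): 12.5°, 1.7°, 0.2°, 13.5°, 0.9°, 3.2°, 328.0°.
Largest gap = 328.0° ⇒ minimal covering band is its complement: 360° − 328.0° = 32.0°.
Band runs from -32.7° eastward to -0.7°.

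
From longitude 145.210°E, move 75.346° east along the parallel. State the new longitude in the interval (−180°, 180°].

Start at +145.210°; shift +75.346° → +220.556°.
+220.556° lies outside (−180°, 180°]; subtract 360° → -139.444°.

139.444°W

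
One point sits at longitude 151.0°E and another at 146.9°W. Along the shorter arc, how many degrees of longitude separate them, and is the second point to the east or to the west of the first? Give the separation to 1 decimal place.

62.1° east

Raw difference: -146.9 − 151.0 = -297.9°.
Normalise into (−180°, 180°]: -297.9° + 360° = 62.1°.
Positive ⇒ the second point lies to the east; separation 62.1°.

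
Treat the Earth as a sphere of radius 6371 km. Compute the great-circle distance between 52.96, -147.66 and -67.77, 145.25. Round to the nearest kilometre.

Δλ = 145.25 − -147.66 = 292.91°; wrapped into (−180°, 180°]: -67.09°.
Δφ = -67.77 − 52.96 = -120.73°.
a = sin²(Δφ/2) + cos φ₁ · cos φ₂ · sin²(Δλ/2) = 0.825085.
c = 2·atan2(√a, √(1−a)) = 2.27861 rad → d = 6371·c ≈ 14517.00 km.

14517 km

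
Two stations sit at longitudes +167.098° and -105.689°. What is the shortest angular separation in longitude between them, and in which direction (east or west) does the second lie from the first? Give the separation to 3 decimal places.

Raw difference: -105.689 − 167.098 = -272.787°.
Normalise into (−180°, 180°]: -272.787° + 360° = 87.213°.
Positive ⇒ the second point lies to the east; separation 87.213°.

87.213° east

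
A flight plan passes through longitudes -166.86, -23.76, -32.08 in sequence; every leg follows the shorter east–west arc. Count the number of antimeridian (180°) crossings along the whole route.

Leg 1: -166.86° → -23.76°, shortest Δλ = 143.1° (east) — does not cross 180°.
Leg 2: -23.76° → -32.08°, shortest Δλ = -8.32° (west) — does not cross 180°.
Total crossings: 0.

0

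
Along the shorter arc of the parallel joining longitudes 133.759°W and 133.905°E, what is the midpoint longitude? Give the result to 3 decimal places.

179.927°W

Signed shortest Δλ from -133.759° to +133.905° is -92.336°.
Midpoint longitude = -133.759° + (-92.336°)/2 = -133.759° − 46.168° = -179.927°.
(The naïve average (-133.759 + +133.905)/2 = 0.073° is on the wrong side of the globe.)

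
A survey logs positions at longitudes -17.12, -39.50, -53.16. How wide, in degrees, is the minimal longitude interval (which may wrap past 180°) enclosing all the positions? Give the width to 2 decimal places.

36.04°

Sort the longitudes: -53.16°, -39.50°, -17.12°.
Eastward gaps between consecutive values (wrapping around): 13.66°, 22.38°, 323.96°.
Largest gap = 323.96° ⇒ minimal covering band is its complement: 360° − 323.96° = 36.04°.
Band runs from -53.16° eastward to -17.12°.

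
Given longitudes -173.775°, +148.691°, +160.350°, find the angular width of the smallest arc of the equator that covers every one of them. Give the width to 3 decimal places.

37.534°

Sort the longitudes: -173.775°, +148.691°, +160.350°.
Eastward gaps between consecutive values (wrapping around): 322.466°, 11.659°, 25.875°.
Largest gap = 322.466° ⇒ minimal covering band is its complement: 360° − 322.466° = 37.534°.
Band runs from +148.691° eastward to -173.775°, crossing the antimeridian.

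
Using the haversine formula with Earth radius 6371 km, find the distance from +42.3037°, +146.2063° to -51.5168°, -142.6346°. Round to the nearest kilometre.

12479 km

Δλ = -142.6346 − 146.2063 = -288.8409°; wrapped into (−180°, 180°]: 71.1591°.
Δφ = -51.5168 − 42.3037 = -93.8205°.
a = sin²(Δφ/2) + cos φ₁ · cos φ₂ · sin²(Δλ/2) = 0.689118.
c = 2·atan2(√a, √(1−a)) = 1.95869 rad → d = 6371·c ≈ 12478.79 km.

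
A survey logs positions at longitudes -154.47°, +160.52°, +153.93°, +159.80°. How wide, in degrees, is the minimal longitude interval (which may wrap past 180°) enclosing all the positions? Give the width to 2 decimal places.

51.60°

Sort the longitudes: -154.47°, +153.93°, +159.80°, +160.52°.
Eastward gaps between consecutive values (wrapping around): 308.40°, 5.87°, 0.72°, 45.01°.
Largest gap = 308.40° ⇒ minimal covering band is its complement: 360° − 308.40° = 51.60°.
Band runs from +153.93° eastward to -154.47°, crossing the antimeridian.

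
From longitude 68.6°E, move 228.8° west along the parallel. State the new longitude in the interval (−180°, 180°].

Start at +68.6°; shift −228.8° → -160.2°.
-160.2° already lies in (−180°, 180°].

160.2°W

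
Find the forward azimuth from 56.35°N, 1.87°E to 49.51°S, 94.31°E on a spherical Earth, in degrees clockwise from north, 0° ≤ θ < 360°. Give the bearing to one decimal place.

Δλ = 94.31 − 1.87 = 92.44°.
θ = atan2( sin Δλ · cos φ₂ , cos φ₁ · sin φ₂ − sin φ₁ · cos φ₂ · cos Δλ )
  = atan2(0.64873, -0.39841) = 121.556° → normalised to [0°, 360°): 121.556°.

121.6°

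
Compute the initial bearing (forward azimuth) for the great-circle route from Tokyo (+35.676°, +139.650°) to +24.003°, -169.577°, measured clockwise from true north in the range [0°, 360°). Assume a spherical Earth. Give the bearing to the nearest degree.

91°

Δλ = -169.577 − 139.650 = -309.227°; wrapped into (−180°, 180°]: 50.773°.
θ = atan2( sin Δλ · cos φ₂ , cos φ₁ · sin φ₂ − sin φ₁ · cos φ₂ · cos Δλ )
  = atan2(0.70766, -0.00648) = 90.524° → normalised to [0°, 360°): 90.524°.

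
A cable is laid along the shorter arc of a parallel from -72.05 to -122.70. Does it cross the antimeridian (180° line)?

No

Signed shortest Δλ = ((-122.70 − -72.05 + 180) mod 360) − 180 = -50.65°.
Going west by 50.65° from -72.05° reaches -122.70° without touching 180°.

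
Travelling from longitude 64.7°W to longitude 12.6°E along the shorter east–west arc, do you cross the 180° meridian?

Signed shortest Δλ = ((12.6 − -64.7 + 180) mod 360) − 180 = 77.3°.
Going east by 77.3° from -64.7° reaches +12.6° without touching 180°.

No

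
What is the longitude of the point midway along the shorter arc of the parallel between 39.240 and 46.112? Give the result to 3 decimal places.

Signed shortest Δλ from +39.240° to +46.112° is +6.872°.
Midpoint longitude = +39.240° + (+6.872°)/2 = +39.240° + 3.436° = +42.676°.

+42.676°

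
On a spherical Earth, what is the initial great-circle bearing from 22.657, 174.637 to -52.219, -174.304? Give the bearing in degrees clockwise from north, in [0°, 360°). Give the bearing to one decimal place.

Δλ = -174.304 − 174.637 = -348.941°; wrapped into (−180°, 180°]: 11.059°.
θ = atan2( sin Δλ · cos φ₂ , cos φ₁ · sin φ₂ − sin φ₁ · cos φ₂ · cos Δλ )
  = atan2(0.11752, -0.96098) = 173.028° → normalised to [0°, 360°): 173.028°.

173.0°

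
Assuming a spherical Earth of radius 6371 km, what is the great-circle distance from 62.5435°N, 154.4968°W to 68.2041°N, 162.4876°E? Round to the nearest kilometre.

Δλ = 162.4876 − -154.4968 = 316.9844°; wrapped into (−180°, 180°]: -43.0156°.
Δφ = 68.2041 − 62.5435 = 5.6606°.
a = sin²(Δφ/2) + cos φ₁ · cos φ₂ · sin²(Δλ/2) = 0.025450.
c = 2·atan2(√a, √(1−a)) = 0.32043 rad → d = 6371·c ≈ 2041.46 km.

2041 km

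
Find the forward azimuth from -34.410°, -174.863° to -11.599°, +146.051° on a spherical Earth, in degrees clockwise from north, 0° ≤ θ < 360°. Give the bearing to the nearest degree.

293°

Δλ = 146.051 − -174.863 = 320.914°; wrapped into (−180°, 180°]: -39.086°.
θ = atan2( sin Δλ · cos φ₂ , cos φ₁ · sin φ₂ − sin φ₁ · cos φ₂ · cos Δλ )
  = atan2(-0.61761, 0.26380) = -66.871° → normalised to [0°, 360°): 293.129°.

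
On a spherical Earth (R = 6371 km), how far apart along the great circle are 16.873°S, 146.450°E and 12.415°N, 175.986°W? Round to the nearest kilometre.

5257 km

Δλ = -175.986 − 146.450 = -322.436°; wrapped into (−180°, 180°]: 37.564°.
Δφ = 12.415 − -16.873 = 29.288°.
a = sin²(Δφ/2) + cos φ₁ · cos φ₂ · sin²(Δλ/2) = 0.160795.
c = 2·atan2(√a, √(1−a)) = 0.82520 rad → d = 6371·c ≈ 5257.36 km.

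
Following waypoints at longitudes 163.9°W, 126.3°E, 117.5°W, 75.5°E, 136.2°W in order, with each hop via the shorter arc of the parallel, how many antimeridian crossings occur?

4

Leg 1: -163.9° → +126.3°, shortest Δλ = -69.8° (west) — crosses 180°.
Leg 2: +126.3° → -117.5°, shortest Δλ = 116.2° (east) — crosses 180°.
Leg 3: -117.5° → +75.5°, shortest Δλ = -167.0° (west) — crosses 180°.
Leg 4: +75.5° → -136.2°, shortest Δλ = 148.3° (east) — crosses 180°.
Total crossings: 4.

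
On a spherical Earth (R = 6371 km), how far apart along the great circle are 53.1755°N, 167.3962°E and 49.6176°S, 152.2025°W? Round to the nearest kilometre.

Δλ = -152.2025 − 167.3962 = -319.5987°; wrapped into (−180°, 180°]: 40.4013°.
Δφ = -49.6176 − 53.1755 = -102.7931°.
a = sin²(Δφ/2) + cos φ₁ · cos φ₂ · sin²(Δλ/2) = 0.657018.
c = 2·atan2(√a, √(1−a)) = 1.89024 rad → d = 6371·c ≈ 12042.71 km.

12043 km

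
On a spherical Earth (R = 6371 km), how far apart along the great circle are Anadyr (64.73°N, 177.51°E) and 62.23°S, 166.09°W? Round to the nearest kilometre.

14182 km

Δλ = -166.09 − 177.51 = -343.60°; wrapped into (−180°, 180°]: 16.40°.
Δφ = -62.23 − 64.73 = -126.96°.
a = sin²(Δφ/2) + cos φ₁ · cos φ₂ · sin²(Δλ/2) = 0.804675.
c = 2·atan2(√a, √(1−a)) = 2.22604 rad → d = 6371·c ≈ 14182.08 km.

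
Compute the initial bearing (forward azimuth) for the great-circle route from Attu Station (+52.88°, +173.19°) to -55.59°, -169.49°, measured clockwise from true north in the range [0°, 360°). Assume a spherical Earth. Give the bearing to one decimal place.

Δλ = -169.49 − 173.19 = -342.68°; wrapped into (−180°, 180°]: 17.32°.
θ = atan2( sin Δλ · cos φ₂ , cos φ₁ · sin φ₂ − sin φ₁ · cos φ₂ · cos Δλ )
  = atan2(0.16824, -0.92806) = 169.725° → normalised to [0°, 360°): 169.725°.

169.7°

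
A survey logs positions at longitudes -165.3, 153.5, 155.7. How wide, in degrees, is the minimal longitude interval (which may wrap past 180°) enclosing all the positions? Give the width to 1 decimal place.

41.2°

Sort the longitudes: -165.3°, +153.5°, +155.7°.
Eastward gaps between consecutive values (wrapping around): 318.8°, 2.2°, 39.0°.
Largest gap = 318.8° ⇒ minimal covering band is its complement: 360° − 318.8° = 41.2°.
Band runs from +153.5° eastward to -165.3°, crossing the antimeridian.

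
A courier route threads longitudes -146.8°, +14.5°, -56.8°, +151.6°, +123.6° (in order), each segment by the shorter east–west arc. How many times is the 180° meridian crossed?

Leg 1: -146.8° → +14.5°, shortest Δλ = 161.3° (east) — does not cross 180°.
Leg 2: +14.5° → -56.8°, shortest Δλ = -71.3° (west) — does not cross 180°.
Leg 3: -56.8° → +151.6°, shortest Δλ = -151.6° (west) — crosses 180°.
Leg 4: +151.6° → +123.6°, shortest Δλ = -28.0° (west) — does not cross 180°.
Total crossings: 1.

1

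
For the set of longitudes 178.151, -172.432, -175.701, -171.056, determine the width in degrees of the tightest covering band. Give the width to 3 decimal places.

Sort the longitudes: -175.701°, -172.432°, -171.056°, +178.151°.
Eastward gaps between consecutive values (wrapping around): 3.269°, 1.376°, 349.207°, 6.148°.
Largest gap = 349.207° ⇒ minimal covering band is its complement: 360° − 349.207° = 10.793°.
Band runs from +178.151° eastward to -171.056°, crossing the antimeridian.

10.793°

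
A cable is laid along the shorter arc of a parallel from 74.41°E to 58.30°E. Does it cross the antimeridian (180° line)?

Signed shortest Δλ = ((58.30 − 74.41 + 180) mod 360) − 180 = -16.11°.
Going west by 16.11° from +74.41° reaches +58.30° without touching 180°.

No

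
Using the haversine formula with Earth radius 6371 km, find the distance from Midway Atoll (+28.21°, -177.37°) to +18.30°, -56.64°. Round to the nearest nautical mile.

Δλ = -56.64 − -177.37 = 120.73°.
Δφ = 18.30 − 28.21 = -9.91°.
a = sin²(Δφ/2) + cos φ₁ · cos φ₂ · sin²(Δλ/2) = 0.639549.
c = 2·atan2(√a, √(1−a)) = 1.85365 rad → d = 6371·c ≈ 11809.61 km ≈ 6376.68 nmi.

6377 nmi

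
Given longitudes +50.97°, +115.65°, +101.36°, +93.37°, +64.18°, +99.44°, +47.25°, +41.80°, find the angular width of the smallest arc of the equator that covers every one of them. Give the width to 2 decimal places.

73.85°

Sort the longitudes: +41.80°, +47.25°, +50.97°, +64.18°, +93.37°, +99.44°, +101.36°, +115.65°.
Eastward gaps between consecutive values (wrapping around): 5.45°, 3.72°, 13.21°, 29.19°, 6.07°, 1.92°, 14.29°, 286.15°.
Largest gap = 286.15° ⇒ minimal covering band is its complement: 360° − 286.15° = 73.85°.
Band runs from +41.80° eastward to +115.65°.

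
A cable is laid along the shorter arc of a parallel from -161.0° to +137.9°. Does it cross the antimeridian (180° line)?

Yes

Naïve |137.9 − -161.0| = 298.9° > 180°, so the shorter arc goes the other way round — across 180°.
Signed shortest Δλ = ((137.9 − -161.0 + 180) mod 360) − 180 = -61.1°.
Going west by 61.1° from -161.0° passes through 180° before reaching +137.9°.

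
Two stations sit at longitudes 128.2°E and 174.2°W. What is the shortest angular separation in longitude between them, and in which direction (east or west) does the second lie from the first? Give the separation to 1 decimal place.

57.6° east

Raw difference: -174.2 − 128.2 = -302.4°.
Normalise into (−180°, 180°]: -302.4° + 360° = 57.6°.
Positive ⇒ the second point lies to the east; separation 57.6°.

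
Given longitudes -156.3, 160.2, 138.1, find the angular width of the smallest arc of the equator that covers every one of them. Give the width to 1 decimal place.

Sort the longitudes: -156.3°, +138.1°, +160.2°.
Eastward gaps between consecutive values (wrapping around): 294.4°, 22.1°, 43.5°.
Largest gap = 294.4° ⇒ minimal covering band is its complement: 360° − 294.4° = 65.6°.
Band runs from +138.1° eastward to -156.3°, crossing the antimeridian.

65.6°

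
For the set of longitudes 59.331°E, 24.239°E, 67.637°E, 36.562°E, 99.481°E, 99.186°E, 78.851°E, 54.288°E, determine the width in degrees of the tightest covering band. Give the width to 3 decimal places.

75.242°

Sort the longitudes: +24.239°, +36.562°, +54.288°, +59.331°, +67.637°, +78.851°, +99.186°, +99.481°.
Eastward gaps between consecutive values (wrapping around): 12.323°, 17.726°, 5.043°, 8.306°, 11.214°, 20.335°, 0.295°, 284.758°.
Largest gap = 284.758° ⇒ minimal covering band is its complement: 360° − 284.758° = 75.242°.
Band runs from +24.239° eastward to +99.481°.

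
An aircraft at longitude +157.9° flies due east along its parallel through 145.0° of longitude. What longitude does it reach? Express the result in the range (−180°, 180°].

-57.1°

Start at +157.9°; shift +145.0° → +302.9°.
+302.9° lies outside (−180°, 180°]; subtract 360° → -57.1°.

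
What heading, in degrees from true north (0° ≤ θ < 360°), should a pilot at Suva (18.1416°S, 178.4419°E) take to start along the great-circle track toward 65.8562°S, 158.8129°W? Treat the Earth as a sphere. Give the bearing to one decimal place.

168.1°

Δλ = -158.8129 − 178.4419 = -337.2548°; wrapped into (−180°, 180°]: 22.7452°.
θ = atan2( sin Δλ · cos φ₂ , cos φ₁ · sin φ₂ − sin φ₁ · cos φ₂ · cos Δλ )
  = atan2(0.15814, -0.74971) = 168.089° → normalised to [0°, 360°): 168.089°.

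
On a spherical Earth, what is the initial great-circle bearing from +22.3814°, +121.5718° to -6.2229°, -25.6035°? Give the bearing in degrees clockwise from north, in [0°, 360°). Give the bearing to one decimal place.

292.0°

Δλ = -25.6035 − 121.5718 = -147.1753°.
θ = atan2( sin Δλ · cos φ₂ , cos φ₁ · sin φ₂ − sin φ₁ · cos φ₂ · cos Δλ )
  = atan2(-0.53888, 0.21786) = -67.987° → normalised to [0°, 360°): 292.013°.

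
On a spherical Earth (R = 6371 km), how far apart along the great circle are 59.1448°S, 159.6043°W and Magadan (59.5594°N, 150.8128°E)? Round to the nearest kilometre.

13884 km

Δλ = 150.8128 − -159.6043 = 310.4171°; wrapped into (−180°, 180°]: -49.5829°.
Δφ = 59.5594 − -59.1448 = 118.7042°.
a = sin²(Δφ/2) + cos φ₁ · cos φ₂ · sin²(Δλ/2) = 0.785831.
c = 2·atan2(√a, √(1−a)) = 2.17933 rad → d = 6371·c ≈ 13884.49 km.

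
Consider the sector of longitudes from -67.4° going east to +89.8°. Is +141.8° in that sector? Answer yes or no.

No

Band width going east from -67.4° to +89.8°: ((89.8 − -67.4) mod 360) = 157.2°.
Offset of +141.8° east of the west edge: ((141.8 − -67.4) mod 360) = 209.2°.
209.2° > 157.2° ⇒ outside.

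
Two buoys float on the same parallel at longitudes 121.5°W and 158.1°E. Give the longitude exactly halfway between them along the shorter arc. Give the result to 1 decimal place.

161.7°W

Signed shortest Δλ from -121.5° to +158.1° is -80.4°.
Midpoint longitude = -121.5° + (-80.4°)/2 = -121.5° − 40.2° = -161.7°.
(The naïve average (-121.5 + +158.1)/2 = 18.3° is on the wrong side of the globe.)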